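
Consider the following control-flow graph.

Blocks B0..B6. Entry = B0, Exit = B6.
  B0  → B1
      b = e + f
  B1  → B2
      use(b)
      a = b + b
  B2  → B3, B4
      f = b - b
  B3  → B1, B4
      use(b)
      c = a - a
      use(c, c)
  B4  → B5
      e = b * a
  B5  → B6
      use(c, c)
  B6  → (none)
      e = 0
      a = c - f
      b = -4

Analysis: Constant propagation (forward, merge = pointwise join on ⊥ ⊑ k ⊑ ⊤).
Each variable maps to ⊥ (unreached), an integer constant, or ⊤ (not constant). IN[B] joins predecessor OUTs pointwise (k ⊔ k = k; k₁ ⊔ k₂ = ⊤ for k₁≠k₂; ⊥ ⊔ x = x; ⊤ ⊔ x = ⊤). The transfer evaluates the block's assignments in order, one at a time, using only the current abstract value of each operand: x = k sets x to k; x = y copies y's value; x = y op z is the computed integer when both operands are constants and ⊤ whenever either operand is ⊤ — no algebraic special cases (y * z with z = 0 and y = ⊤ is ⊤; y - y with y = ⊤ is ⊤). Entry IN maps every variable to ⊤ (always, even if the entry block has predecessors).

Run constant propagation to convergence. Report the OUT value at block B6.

Fixpoint table:
  B0:   IN=(all ⊤)   OUT=(all ⊤)
  B1:   IN=(all ⊤)   OUT=(all ⊤)
  B2:   IN=(all ⊤)   OUT=(all ⊤)
  B3:   IN=(all ⊤)   OUT=(all ⊤)
  B4:   IN=(all ⊤)   OUT=(all ⊤)
  B5:   IN=(all ⊤)   OUT=(all ⊤)
  B6:   IN=(all ⊤)   OUT={b:-4, e:0; rest ⊤}

Merge at B6: IN[B6] = OUT[B5] = {a: ⊤, b: ⊤, c: ⊤, d: ⊤, e: ⊤, f: ⊤}
Applying B6's transfer function to that IN value gives OUT[B6] (row B6 above).

Answer: {a: ⊤, b: -4, c: ⊤, d: ⊤, e: 0, f: ⊤}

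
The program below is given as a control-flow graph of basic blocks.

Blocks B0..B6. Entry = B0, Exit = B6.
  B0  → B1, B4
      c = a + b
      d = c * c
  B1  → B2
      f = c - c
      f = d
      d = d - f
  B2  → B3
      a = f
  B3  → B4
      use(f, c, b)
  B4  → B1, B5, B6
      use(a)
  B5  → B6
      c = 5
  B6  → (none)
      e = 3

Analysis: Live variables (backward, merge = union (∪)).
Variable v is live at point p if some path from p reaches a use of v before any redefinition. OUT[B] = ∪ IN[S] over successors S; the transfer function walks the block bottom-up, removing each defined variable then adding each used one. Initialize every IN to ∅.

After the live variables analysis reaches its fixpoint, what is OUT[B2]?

Answer: {a, b, c, d, f}

Trace:
Converged values:
  B0:  IN={a, b}  OUT={a, b, c, d}
  B1:  IN={b, c, d}  OUT={b, c, d, f}
  B2:  IN={b, c, d, f}  OUT={a, b, c, d, f}
  B3:  IN={a, b, c, d, f}  OUT={a, b, c, d}
  B4:  IN={a, b, c, d}  OUT={b, c, d}
  B5:  IN={}  OUT={}
  B6:  IN={}  OUT={}

Merge at B2: OUT[B2] = IN[B3] = {a, b, c, d, f}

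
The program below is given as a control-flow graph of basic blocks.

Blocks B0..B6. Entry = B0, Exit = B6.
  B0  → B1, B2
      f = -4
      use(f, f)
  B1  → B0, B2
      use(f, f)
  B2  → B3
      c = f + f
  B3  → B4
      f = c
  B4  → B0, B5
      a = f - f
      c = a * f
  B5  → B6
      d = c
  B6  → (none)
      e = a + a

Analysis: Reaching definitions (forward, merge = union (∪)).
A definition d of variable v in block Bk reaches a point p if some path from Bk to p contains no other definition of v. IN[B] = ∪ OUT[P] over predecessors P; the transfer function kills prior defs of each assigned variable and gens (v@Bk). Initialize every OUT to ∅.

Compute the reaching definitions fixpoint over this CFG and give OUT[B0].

Fixpoint table:
  B0: | IN={a@B4, c@B4, f@B0, f@B3} | OUT={a@B4, c@B4, f@B0}
  B1: | IN={a@B4, c@B4, f@B0} | OUT={a@B4, c@B4, f@B0}
  B2: | IN={a@B4, c@B4, f@B0} | OUT={a@B4, c@B2, f@B0}
  B3: | IN={a@B4, c@B2, f@B0} | OUT={a@B4, c@B2, f@B3}
  B4: | IN={a@B4, c@B2, f@B3} | OUT={a@B4, c@B4, f@B3}
  B5: | IN={a@B4, c@B4, f@B3} | OUT={a@B4, c@B4, d@B5, f@B3}
  B6: | IN={a@B4, c@B4, d@B5, f@B3} | OUT={a@B4, c@B4, d@B5, e@B6, f@B3}

Merge at B0 (entry node, so the boundary value {} is joined with the incoming edge(s)): IN[B0] = {} ⊔ OUT[B1] ⊔ OUT[B4] = {a@B4, c@B4, f@B0, f@B3}
Applying B0's transfer function to that IN value gives OUT[B0] (row B0 above).

Answer: {a@B4, c@B4, f@B0}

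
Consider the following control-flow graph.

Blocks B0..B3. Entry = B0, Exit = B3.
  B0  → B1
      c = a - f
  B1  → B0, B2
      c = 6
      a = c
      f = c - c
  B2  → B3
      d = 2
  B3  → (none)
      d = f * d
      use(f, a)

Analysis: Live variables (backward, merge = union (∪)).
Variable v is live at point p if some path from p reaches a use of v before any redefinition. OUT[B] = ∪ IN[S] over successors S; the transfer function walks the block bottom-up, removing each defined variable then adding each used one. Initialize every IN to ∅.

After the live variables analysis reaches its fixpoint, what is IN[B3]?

Answer: {a, d, f}

Derivation:
Fixpoint table:
  B0:  IN={a, f}  OUT={}
  B1:  IN={}  OUT={a, f}
  B2:  IN={a, f}  OUT={a, d, f}
  B3:  IN={a, d, f}  OUT={}

B3 is the boundary node: OUT[B3] = {}
Applying B3's transfer function to that OUT value gives IN[B3] (row B3 above).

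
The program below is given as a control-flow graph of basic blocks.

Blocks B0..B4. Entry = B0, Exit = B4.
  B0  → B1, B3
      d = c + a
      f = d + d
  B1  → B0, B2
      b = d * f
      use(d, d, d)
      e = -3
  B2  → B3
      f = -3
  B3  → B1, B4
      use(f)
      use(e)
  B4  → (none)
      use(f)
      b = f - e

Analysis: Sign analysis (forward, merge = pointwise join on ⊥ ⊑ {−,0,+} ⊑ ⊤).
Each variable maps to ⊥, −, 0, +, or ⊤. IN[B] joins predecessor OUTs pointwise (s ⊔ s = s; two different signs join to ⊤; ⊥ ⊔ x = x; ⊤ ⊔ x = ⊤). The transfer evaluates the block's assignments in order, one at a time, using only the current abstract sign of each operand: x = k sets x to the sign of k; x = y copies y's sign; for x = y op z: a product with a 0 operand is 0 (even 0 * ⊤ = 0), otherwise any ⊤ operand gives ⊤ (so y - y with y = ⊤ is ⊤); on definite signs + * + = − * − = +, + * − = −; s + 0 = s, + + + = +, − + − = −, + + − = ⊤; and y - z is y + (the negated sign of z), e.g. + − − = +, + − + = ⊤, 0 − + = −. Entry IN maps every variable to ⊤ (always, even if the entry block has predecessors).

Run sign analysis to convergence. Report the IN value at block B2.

Fixpoint table:
  B0: | IN=(all ⊤) | OUT=(all ⊤)
  B1: | IN=(all ⊤) | OUT={e:-; rest ⊤}
  B2: | IN={e:-; rest ⊤} | OUT={e:-, f:-; rest ⊤}
  B3: | IN=(all ⊤) | OUT=(all ⊤)
  B4: | IN=(all ⊤) | OUT=(all ⊤)

Merge at B2: IN[B2] = OUT[B1] = {a: ⊤, b: ⊤, c: ⊤, d: ⊤, e: -, f: ⊤}

Answer: {a: ⊤, b: ⊤, c: ⊤, d: ⊤, e: -, f: ⊤}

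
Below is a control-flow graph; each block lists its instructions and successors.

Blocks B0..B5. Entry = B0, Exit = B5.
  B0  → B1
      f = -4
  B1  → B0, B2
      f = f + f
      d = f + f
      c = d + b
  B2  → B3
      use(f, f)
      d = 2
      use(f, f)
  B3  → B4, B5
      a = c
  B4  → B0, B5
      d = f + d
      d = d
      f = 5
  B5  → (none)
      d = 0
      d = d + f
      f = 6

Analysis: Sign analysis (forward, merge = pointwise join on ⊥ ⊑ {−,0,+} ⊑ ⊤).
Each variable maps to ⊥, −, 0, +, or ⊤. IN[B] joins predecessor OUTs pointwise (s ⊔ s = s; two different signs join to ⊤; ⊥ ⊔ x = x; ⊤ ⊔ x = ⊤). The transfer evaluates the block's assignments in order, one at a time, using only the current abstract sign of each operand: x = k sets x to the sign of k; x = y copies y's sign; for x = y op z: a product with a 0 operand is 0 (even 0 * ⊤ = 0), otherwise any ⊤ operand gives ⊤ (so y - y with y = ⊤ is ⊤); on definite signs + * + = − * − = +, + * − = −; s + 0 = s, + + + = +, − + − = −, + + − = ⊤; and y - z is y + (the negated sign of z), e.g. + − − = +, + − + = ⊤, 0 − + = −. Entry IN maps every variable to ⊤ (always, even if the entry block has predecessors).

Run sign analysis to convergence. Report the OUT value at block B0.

Fixpoint table:
  B0:   IN=(all ⊤)   OUT={f:-; rest ⊤}
  B1:   IN={f:-; rest ⊤}   OUT={d:-, f:-; rest ⊤}
  B2:   IN={d:-, f:-; rest ⊤}   OUT={d:+, f:-; rest ⊤}
  B3:   IN={d:+, f:-; rest ⊤}   OUT={d:+, f:-; rest ⊤}
  B4:   IN={d:+, f:-; rest ⊤}   OUT={f:+; rest ⊤}
  B5:   IN=(all ⊤)   OUT={f:+; rest ⊤}

Merge at B0 (entry node, so the boundary value (all ⊤) is joined with the incoming edge(s)): IN[B0] = (all ⊤) ⊔ OUT[B1] ⊔ OUT[B4] = {a: ⊤, b: ⊤, c: ⊤, d: ⊤, e: ⊤, f: ⊤}
Applying B0's transfer function to that IN value gives OUT[B0] (row B0 above).

Answer: {a: ⊤, b: ⊤, c: ⊤, d: ⊤, e: ⊤, f: -}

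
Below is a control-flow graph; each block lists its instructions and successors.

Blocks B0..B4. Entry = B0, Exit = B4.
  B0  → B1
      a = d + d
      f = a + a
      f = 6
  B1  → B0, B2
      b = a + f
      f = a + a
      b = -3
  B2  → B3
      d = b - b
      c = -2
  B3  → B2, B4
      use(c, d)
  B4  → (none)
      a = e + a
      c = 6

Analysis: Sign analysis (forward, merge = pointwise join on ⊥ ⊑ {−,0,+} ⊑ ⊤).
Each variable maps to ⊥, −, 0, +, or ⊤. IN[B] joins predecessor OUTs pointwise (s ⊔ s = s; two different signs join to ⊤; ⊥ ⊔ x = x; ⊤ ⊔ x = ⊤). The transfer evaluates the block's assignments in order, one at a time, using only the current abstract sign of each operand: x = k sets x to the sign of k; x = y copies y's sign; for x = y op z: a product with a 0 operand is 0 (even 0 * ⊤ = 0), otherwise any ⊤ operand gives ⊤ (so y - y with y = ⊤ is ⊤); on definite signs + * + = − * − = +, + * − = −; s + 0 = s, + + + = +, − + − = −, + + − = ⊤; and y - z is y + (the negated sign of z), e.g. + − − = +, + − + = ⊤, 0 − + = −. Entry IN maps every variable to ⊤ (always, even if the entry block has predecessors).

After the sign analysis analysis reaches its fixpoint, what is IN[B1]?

Answer: {a: ⊤, b: ⊤, c: ⊤, d: ⊤, e: ⊤, f: +}

Working:
Converged values:
  B0:  IN=(all ⊤)  OUT={f:+; rest ⊤}
  B1:  IN={f:+; rest ⊤}  OUT={b:-; rest ⊤}
  B2:  IN={b:-; rest ⊤}  OUT={b:-, c:-; rest ⊤}
  B3:  IN={b:-, c:-; rest ⊤}  OUT={b:-, c:-; rest ⊤}
  B4:  IN={b:-, c:-; rest ⊤}  OUT={b:-, c:+; rest ⊤}

Merge at B1: IN[B1] = OUT[B0] = {a: ⊤, b: ⊤, c: ⊤, d: ⊤, e: ⊤, f: +}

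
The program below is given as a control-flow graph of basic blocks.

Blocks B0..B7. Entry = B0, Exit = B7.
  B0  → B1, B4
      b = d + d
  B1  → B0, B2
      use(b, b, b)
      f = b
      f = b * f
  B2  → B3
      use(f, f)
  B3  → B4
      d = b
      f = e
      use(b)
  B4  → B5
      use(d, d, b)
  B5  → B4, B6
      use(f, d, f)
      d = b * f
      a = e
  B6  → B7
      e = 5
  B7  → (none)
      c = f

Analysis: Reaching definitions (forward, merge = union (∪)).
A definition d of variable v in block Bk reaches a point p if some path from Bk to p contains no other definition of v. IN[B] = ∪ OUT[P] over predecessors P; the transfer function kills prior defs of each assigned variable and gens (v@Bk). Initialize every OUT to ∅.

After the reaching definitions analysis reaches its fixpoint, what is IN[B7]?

Fixpoint table:
  B0:   IN={b@B0, f@B1}   OUT={b@B0, f@B1}
  B1:   IN={b@B0, f@B1}   OUT={b@B0, f@B1}
  B2:   IN={b@B0, f@B1}   OUT={b@B0, f@B1}
  B3:   IN={b@B0, f@B1}   OUT={b@B0, d@B3, f@B3}
  B4:   IN={a@B5, b@B0, d@B3, d@B5, f@B1, f@B3}   OUT={a@B5, b@B0, d@B3, d@B5, f@B1, f@B3}
  B5:   IN={a@B5, b@B0, d@B3, d@B5, f@B1, f@B3}   OUT={a@B5, b@B0, d@B5, f@B1, f@B3}
  B6:   IN={a@B5, b@B0, d@B5, f@B1, f@B3}   OUT={a@B5, b@B0, d@B5, e@B6, f@B1, f@B3}
  B7:   IN={a@B5, b@B0, d@B5, e@B6, f@B1, f@B3}   OUT={a@B5, b@B0, c@B7, d@B5, e@B6, f@B1, f@B3}

Merge at B7: IN[B7] = OUT[B6] = {a@B5, b@B0, d@B5, e@B6, f@B1, f@B3}

Answer: {a@B5, b@B0, d@B5, e@B6, f@B1, f@B3}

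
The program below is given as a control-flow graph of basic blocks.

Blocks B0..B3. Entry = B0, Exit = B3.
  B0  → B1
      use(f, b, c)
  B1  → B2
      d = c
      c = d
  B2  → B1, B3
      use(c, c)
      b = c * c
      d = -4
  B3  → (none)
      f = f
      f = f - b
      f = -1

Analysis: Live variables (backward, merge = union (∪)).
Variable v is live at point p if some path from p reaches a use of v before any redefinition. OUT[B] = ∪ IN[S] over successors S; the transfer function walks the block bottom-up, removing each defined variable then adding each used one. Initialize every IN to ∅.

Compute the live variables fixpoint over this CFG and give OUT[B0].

Answer: {c, f}

Working:
Converged values:
  B0: | IN={b, c, f} | OUT={c, f}
  B1: | IN={c, f} | OUT={c, f}
  B2: | IN={c, f} | OUT={b, c, f}
  B3: | IN={b, f} | OUT={}

Merge at B0: OUT[B0] = IN[B1] = {c, f}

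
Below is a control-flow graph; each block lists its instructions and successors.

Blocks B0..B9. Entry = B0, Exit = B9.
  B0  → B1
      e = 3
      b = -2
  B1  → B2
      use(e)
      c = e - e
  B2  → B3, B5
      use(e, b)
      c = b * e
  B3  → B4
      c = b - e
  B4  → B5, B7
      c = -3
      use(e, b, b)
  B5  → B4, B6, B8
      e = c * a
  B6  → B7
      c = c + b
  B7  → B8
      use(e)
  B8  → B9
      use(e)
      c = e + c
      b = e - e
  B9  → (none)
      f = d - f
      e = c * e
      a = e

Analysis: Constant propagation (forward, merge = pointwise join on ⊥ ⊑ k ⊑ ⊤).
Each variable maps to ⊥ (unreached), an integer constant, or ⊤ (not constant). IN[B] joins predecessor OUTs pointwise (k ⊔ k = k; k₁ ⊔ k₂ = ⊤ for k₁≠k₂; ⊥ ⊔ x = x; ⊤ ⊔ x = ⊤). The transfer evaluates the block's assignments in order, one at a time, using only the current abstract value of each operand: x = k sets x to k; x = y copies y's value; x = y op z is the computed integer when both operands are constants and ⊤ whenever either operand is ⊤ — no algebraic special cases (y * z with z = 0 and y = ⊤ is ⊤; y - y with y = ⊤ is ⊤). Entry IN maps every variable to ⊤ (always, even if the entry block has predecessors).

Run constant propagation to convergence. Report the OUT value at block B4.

Fixpoint table:
  B0:   IN=(all ⊤)   OUT={b:-2, e:3; rest ⊤}
  B1:   IN={b:-2, e:3; rest ⊤}   OUT={b:-2, c:0, e:3; rest ⊤}
  B2:   IN={b:-2, c:0, e:3; rest ⊤}   OUT={b:-2, c:-6, e:3; rest ⊤}
  B3:   IN={b:-2, c:-6, e:3; rest ⊤}   OUT={b:-2, c:-5, e:3; rest ⊤}
  B4:   IN={b:-2; rest ⊤}   OUT={b:-2, c:-3; rest ⊤}
  B5:   IN={b:-2; rest ⊤}   OUT={b:-2; rest ⊤}
  B6:   IN={b:-2; rest ⊤}   OUT={b:-2; rest ⊤}
  B7:   IN={b:-2; rest ⊤}   OUT={b:-2; rest ⊤}
  B8:   IN={b:-2; rest ⊤}   OUT=(all ⊤)
  B9:   IN=(all ⊤)   OUT=(all ⊤)

Merge at B4: IN[B4] = OUT[B3] ⊔ OUT[B5] = {a: ⊤, b: -2, c: ⊤, d: ⊤, e: ⊤, f: ⊤}
Applying B4's transfer function to that IN value gives OUT[B4] (row B4 above).

Answer: {a: ⊤, b: -2, c: -3, d: ⊤, e: ⊤, f: ⊤}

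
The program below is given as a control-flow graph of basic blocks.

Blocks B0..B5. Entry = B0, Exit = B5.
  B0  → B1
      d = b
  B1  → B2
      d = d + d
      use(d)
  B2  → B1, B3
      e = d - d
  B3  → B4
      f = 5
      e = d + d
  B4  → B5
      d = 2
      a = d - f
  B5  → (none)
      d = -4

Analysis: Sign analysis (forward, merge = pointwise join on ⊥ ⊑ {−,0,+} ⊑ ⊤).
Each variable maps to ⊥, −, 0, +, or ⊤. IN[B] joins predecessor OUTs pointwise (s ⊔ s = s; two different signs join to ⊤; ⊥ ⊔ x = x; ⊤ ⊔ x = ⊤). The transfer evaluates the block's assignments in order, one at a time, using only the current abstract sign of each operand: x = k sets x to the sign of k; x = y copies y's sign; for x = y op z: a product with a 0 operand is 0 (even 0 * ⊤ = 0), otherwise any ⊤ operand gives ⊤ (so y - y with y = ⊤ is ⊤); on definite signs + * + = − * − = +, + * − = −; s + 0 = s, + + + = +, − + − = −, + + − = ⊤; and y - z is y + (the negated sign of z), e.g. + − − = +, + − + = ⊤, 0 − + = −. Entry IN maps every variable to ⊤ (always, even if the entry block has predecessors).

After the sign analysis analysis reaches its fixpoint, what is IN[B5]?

Per-block solution:
  B0: | IN=(all ⊤) | OUT=(all ⊤)
  B1: | IN=(all ⊤) | OUT=(all ⊤)
  B2: | IN=(all ⊤) | OUT=(all ⊤)
  B3: | IN=(all ⊤) | OUT={f:+; rest ⊤}
  B4: | IN={f:+; rest ⊤} | OUT={d:+, f:+; rest ⊤}
  B5: | IN={d:+, f:+; rest ⊤} | OUT={d:-, f:+; rest ⊤}

Merge at B5: IN[B5] = OUT[B4] = {a: ⊤, b: ⊤, c: ⊤, d: +, e: ⊤, f: +}

Answer: {a: ⊤, b: ⊤, c: ⊤, d: +, e: ⊤, f: +}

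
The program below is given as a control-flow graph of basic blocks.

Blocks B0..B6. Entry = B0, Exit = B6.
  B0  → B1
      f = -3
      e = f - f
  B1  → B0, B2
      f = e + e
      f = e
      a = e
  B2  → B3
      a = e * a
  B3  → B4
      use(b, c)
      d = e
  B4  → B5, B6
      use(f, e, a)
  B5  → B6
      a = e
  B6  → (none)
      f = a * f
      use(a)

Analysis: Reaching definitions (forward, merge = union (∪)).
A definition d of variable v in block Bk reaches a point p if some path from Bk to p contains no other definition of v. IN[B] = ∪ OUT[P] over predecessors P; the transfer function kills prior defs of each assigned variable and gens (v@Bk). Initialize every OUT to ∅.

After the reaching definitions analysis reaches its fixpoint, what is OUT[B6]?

Answer: {a@B2, a@B5, d@B3, e@B0, f@B6}

Trace:
Per-block solution:
  B0:  IN={a@B1, e@B0, f@B1}  OUT={a@B1, e@B0, f@B0}
  B1:  IN={a@B1, e@B0, f@B0}  OUT={a@B1, e@B0, f@B1}
  B2:  IN={a@B1, e@B0, f@B1}  OUT={a@B2, e@B0, f@B1}
  B3:  IN={a@B2, e@B0, f@B1}  OUT={a@B2, d@B3, e@B0, f@B1}
  B4:  IN={a@B2, d@B3, e@B0, f@B1}  OUT={a@B2, d@B3, e@B0, f@B1}
  B5:  IN={a@B2, d@B3, e@B0, f@B1}  OUT={a@B5, d@B3, e@B0, f@B1}
  B6:  IN={a@B2, a@B5, d@B3, e@B0, f@B1}  OUT={a@B2, a@B5, d@B3, e@B0, f@B6}

Merge at B6: IN[B6] = OUT[B4] ⊔ OUT[B5] = {a@B2, a@B5, d@B3, e@B0, f@B1}
Applying B6's transfer function to that IN value gives OUT[B6] (row B6 above).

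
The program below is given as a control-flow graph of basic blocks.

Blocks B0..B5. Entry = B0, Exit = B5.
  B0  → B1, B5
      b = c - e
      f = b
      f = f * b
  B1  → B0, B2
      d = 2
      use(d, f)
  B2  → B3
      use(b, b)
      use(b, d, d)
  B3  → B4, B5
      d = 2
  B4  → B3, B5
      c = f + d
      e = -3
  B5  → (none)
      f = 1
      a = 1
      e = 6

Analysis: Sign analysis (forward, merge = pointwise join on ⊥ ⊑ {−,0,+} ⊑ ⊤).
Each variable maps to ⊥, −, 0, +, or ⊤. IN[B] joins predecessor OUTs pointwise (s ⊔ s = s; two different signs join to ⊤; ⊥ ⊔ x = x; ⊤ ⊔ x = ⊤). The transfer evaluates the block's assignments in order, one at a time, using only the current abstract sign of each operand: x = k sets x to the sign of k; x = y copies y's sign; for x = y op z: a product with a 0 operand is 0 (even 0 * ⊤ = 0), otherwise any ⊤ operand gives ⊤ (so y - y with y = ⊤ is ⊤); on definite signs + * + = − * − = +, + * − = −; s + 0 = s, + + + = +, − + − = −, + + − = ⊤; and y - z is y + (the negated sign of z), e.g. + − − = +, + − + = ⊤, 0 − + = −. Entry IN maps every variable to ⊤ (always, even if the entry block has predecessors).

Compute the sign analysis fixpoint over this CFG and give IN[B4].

Answer: {a: ⊤, b: ⊤, c: ⊤, d: +, e: ⊤, f: ⊤}

Trace:
Fixpoint table:
  B0:   IN=(all ⊤)   OUT=(all ⊤)
  B1:   IN=(all ⊤)   OUT={d:+; rest ⊤}
  B2:   IN={d:+; rest ⊤}   OUT={d:+; rest ⊤}
  B3:   IN={d:+; rest ⊤}   OUT={d:+; rest ⊤}
  B4:   IN={d:+; rest ⊤}   OUT={d:+, e:-; rest ⊤}
  B5:   IN=(all ⊤)   OUT={a:+, e:+, f:+; rest ⊤}

Merge at B4: IN[B4] = OUT[B3] = {a: ⊤, b: ⊤, c: ⊤, d: +, e: ⊤, f: ⊤}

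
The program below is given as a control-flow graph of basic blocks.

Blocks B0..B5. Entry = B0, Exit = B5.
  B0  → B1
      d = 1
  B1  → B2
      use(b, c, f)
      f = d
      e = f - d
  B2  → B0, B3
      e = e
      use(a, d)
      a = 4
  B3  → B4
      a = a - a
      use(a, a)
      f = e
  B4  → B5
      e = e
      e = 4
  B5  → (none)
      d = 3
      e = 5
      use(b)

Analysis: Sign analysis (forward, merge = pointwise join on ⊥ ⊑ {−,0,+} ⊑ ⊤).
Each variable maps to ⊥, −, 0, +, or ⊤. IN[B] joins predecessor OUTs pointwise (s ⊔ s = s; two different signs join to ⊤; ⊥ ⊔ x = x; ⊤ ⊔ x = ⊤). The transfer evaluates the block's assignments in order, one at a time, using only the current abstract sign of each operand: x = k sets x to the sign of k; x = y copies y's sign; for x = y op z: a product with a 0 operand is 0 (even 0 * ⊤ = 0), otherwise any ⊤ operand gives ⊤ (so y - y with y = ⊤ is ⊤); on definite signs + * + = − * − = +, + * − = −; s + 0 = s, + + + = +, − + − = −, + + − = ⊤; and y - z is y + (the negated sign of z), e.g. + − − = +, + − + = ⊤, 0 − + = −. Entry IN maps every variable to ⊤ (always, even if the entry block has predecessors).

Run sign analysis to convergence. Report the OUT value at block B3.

Fixpoint table:
  B0:   IN=(all ⊤)   OUT={d:+; rest ⊤}
  B1:   IN={d:+; rest ⊤}   OUT={d:+, f:+; rest ⊤}
  B2:   IN={d:+, f:+; rest ⊤}   OUT={a:+, d:+, f:+; rest ⊤}
  B3:   IN={a:+, d:+, f:+; rest ⊤}   OUT={d:+; rest ⊤}
  B4:   IN={d:+; rest ⊤}   OUT={d:+, e:+; rest ⊤}
  B5:   IN={d:+, e:+; rest ⊤}   OUT={d:+, e:+; rest ⊤}

Merge at B3: IN[B3] = OUT[B2] = {a: +, b: ⊤, c: ⊤, d: +, e: ⊤, f: +}
Applying B3's transfer function to that IN value gives OUT[B3] (row B3 above).

Answer: {a: ⊤, b: ⊤, c: ⊤, d: +, e: ⊤, f: ⊤}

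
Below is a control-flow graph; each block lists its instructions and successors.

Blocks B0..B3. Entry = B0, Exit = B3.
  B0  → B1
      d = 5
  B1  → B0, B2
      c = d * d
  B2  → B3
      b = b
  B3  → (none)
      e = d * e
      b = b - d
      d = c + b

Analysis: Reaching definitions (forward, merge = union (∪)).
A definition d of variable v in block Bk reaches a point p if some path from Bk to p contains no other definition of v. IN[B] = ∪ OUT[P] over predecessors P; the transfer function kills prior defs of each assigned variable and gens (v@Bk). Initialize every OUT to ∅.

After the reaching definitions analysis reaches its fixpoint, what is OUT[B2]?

Answer: {b@B2, c@B1, d@B0}

Working:
Fixpoint table:
  B0:   IN={c@B1, d@B0}   OUT={c@B1, d@B0}
  B1:   IN={c@B1, d@B0}   OUT={c@B1, d@B0}
  B2:   IN={c@B1, d@B0}   OUT={b@B2, c@B1, d@B0}
  B3:   IN={b@B2, c@B1, d@B0}   OUT={b@B3, c@B1, d@B3, e@B3}

Merge at B2: IN[B2] = OUT[B1] = {c@B1, d@B0}
Applying B2's transfer function to that IN value gives OUT[B2] (row B2 above).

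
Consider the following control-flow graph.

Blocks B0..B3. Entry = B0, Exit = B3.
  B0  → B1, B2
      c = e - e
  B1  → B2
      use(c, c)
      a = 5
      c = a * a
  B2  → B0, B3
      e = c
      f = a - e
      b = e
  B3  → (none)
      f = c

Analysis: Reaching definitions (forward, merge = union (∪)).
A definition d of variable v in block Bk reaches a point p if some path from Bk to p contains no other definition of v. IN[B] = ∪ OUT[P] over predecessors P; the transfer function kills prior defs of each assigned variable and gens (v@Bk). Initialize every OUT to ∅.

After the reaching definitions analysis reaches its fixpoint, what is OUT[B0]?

Fixpoint table:
  B0:   IN={a@B1, b@B2, c@B0, c@B1, e@B2, f@B2}   OUT={a@B1, b@B2, c@B0, e@B2, f@B2}
  B1:   IN={a@B1, b@B2, c@B0, e@B2, f@B2}   OUT={a@B1, b@B2, c@B1, e@B2, f@B2}
  B2:   IN={a@B1, b@B2, c@B0, c@B1, e@B2, f@B2}   OUT={a@B1, b@B2, c@B0, c@B1, e@B2, f@B2}
  B3:   IN={a@B1, b@B2, c@B0, c@B1, e@B2, f@B2}   OUT={a@B1, b@B2, c@B0, c@B1, e@B2, f@B3}

Merge at B0 (entry node, so the boundary value {} is joined with the incoming edge(s)): IN[B0] = {} ⊔ OUT[B2] = {a@B1, b@B2, c@B0, c@B1, e@B2, f@B2}
Applying B0's transfer function to that IN value gives OUT[B0] (row B0 above).

Answer: {a@B1, b@B2, c@B0, e@B2, f@B2}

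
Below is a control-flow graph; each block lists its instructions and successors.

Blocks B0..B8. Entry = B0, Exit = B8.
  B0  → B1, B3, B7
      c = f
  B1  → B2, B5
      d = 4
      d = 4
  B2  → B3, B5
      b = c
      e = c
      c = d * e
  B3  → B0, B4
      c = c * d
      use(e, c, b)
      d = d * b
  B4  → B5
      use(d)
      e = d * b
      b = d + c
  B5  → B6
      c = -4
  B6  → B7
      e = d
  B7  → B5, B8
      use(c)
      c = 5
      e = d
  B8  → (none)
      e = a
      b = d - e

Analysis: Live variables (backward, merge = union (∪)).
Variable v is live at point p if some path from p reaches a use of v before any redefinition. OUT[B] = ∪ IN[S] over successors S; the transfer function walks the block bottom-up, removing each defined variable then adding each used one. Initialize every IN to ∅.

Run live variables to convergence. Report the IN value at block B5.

Answer: {a, d}

Derivation:
Converged values:
  B0:  IN={a, b, d, e, f}  OUT={a, b, c, d, e, f}
  B1:  IN={a, c, f}  OUT={a, c, d, f}
  B2:  IN={a, c, d, f}  OUT={a, b, c, d, e, f}
  B3:  IN={a, b, c, d, e, f}  OUT={a, b, c, d, e, f}
  B4:  IN={a, b, c, d}  OUT={a, d}
  B5:  IN={a, d}  OUT={a, c, d}
  B6:  IN={a, c, d}  OUT={a, c, d}
  B7:  IN={a, c, d}  OUT={a, d}
  B8:  IN={a, d}  OUT={}

Merge at B5: OUT[B5] = IN[B6] = {a, c, d}
Applying B5's transfer function to that OUT value gives IN[B5] (row B5 above).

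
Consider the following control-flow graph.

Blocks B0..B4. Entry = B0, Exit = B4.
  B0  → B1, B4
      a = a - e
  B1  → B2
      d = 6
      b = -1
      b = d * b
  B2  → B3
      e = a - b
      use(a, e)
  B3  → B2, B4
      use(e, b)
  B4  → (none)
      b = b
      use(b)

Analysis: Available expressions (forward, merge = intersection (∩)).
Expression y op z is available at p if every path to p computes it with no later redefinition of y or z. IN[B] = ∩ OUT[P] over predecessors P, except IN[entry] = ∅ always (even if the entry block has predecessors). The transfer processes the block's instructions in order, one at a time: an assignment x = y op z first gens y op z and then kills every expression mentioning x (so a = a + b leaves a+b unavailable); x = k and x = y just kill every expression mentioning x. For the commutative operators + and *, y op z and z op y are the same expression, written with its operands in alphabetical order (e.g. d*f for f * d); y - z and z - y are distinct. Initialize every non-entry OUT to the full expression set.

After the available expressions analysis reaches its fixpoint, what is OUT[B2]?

Per-block solution:
  B0: | IN={} | OUT={}
  B1: | IN={} | OUT={}
  B2: | IN={} | OUT={a-b}
  B3: | IN={a-b} | OUT={a-b}
  B4: | IN={} | OUT={}

Merge at B2: IN[B2] = OUT[B1] ∩ OUT[B3] = {}
Applying B2's transfer function to that IN value gives OUT[B2] (row B2 above).

Answer: {a-b}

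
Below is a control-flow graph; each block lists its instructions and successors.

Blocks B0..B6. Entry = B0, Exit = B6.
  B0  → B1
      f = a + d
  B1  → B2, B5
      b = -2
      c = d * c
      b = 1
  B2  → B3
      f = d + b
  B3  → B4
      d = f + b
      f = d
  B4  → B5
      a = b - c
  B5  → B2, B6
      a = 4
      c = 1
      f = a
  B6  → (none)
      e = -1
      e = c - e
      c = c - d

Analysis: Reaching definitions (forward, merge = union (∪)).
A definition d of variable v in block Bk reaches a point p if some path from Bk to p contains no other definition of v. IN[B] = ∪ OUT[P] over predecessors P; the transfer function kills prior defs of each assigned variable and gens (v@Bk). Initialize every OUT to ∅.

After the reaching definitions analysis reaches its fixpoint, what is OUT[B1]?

Per-block solution:
  B0:  IN={}  OUT={f@B0}
  B1:  IN={f@B0}  OUT={b@B1, c@B1, f@B0}
  B2:  IN={a@B5, b@B1, c@B1, c@B5, d@B3, f@B0, f@B5}  OUT={a@B5, b@B1, c@B1, c@B5, d@B3, f@B2}
  B3:  IN={a@B5, b@B1, c@B1, c@B5, d@B3, f@B2}  OUT={a@B5, b@B1, c@B1, c@B5, d@B3, f@B3}
  B4:  IN={a@B5, b@B1, c@B1, c@B5, d@B3, f@B3}  OUT={a@B4, b@B1, c@B1, c@B5, d@B3, f@B3}
  B5:  IN={a@B4, b@B1, c@B1, c@B5, d@B3, f@B0, f@B3}  OUT={a@B5, b@B1, c@B5, d@B3, f@B5}
  B6:  IN={a@B5, b@B1, c@B5, d@B3, f@B5}  OUT={a@B5, b@B1, c@B6, d@B3, e@B6, f@B5}

Merge at B1: IN[B1] = OUT[B0] = {f@B0}
Applying B1's transfer function to that IN value gives OUT[B1] (row B1 above).

Answer: {b@B1, c@B1, f@B0}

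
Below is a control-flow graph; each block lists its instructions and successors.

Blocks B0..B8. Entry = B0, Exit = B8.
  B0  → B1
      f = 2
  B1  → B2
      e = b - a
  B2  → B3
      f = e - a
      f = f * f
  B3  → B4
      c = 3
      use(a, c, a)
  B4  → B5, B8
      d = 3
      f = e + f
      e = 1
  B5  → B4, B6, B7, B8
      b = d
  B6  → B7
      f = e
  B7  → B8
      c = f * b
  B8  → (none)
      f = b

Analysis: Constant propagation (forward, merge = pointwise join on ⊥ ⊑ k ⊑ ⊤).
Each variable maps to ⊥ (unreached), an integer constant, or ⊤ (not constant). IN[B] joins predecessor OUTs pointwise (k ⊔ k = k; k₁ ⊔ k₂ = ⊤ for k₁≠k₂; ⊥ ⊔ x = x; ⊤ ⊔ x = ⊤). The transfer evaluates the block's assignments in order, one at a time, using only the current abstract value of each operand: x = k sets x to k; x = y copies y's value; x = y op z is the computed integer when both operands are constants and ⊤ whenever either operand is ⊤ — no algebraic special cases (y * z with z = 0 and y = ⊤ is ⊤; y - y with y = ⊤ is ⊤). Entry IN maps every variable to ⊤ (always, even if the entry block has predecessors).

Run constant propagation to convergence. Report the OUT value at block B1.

Answer: {a: ⊤, b: ⊤, c: ⊤, d: ⊤, e: ⊤, f: 2}

Trace:
Fixpoint table:
  B0: | IN=(all ⊤) | OUT={f:2; rest ⊤}
  B1: | IN={f:2; rest ⊤} | OUT={f:2; rest ⊤}
  B2: | IN={f:2; rest ⊤} | OUT=(all ⊤)
  B3: | IN=(all ⊤) | OUT={c:3; rest ⊤}
  B4: | IN={c:3; rest ⊤} | OUT={c:3, d:3, e:1; rest ⊤}
  B5: | IN={c:3, d:3, e:1; rest ⊤} | OUT={b:3, c:3, d:3, e:1; rest ⊤}
  B6: | IN={b:3, c:3, d:3, e:1; rest ⊤} | OUT={b:3, c:3, d:3, e:1, f:1; rest ⊤}
  B7: | IN={b:3, c:3, d:3, e:1; rest ⊤} | OUT={b:3, d:3, e:1; rest ⊤}
  B8: | IN={d:3, e:1; rest ⊤} | OUT={d:3, e:1; rest ⊤}

Merge at B1: IN[B1] = OUT[B0] = {a: ⊤, b: ⊤, c: ⊤, d: ⊤, e: ⊤, f: 2}
Applying B1's transfer function to that IN value gives OUT[B1] (row B1 above).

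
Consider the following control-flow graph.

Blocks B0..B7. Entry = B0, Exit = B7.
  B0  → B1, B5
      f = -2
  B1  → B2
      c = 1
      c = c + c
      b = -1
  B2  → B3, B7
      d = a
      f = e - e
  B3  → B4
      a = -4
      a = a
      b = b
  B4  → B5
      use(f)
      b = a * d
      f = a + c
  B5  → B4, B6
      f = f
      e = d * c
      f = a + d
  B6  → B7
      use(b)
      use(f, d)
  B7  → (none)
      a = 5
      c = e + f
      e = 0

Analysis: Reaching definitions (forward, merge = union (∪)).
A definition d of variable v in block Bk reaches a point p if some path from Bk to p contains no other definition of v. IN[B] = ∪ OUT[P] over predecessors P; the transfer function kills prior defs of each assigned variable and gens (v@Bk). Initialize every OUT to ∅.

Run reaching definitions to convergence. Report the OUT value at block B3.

Converged values:
  B0:   IN={}   OUT={f@B0}
  B1:   IN={f@B0}   OUT={b@B1, c@B1, f@B0}
  B2:   IN={b@B1, c@B1, f@B0}   OUT={b@B1, c@B1, d@B2, f@B2}
  B3:   IN={b@B1, c@B1, d@B2, f@B2}   OUT={a@B3, b@B3, c@B1, d@B2, f@B2}
  B4:   IN={a@B3, b@B3, b@B4, c@B1, d@B2, e@B5, f@B2, f@B5}   OUT={a@B3, b@B4, c@B1, d@B2, e@B5, f@B4}
  B5:   IN={a@B3, b@B4, c@B1, d@B2, e@B5, f@B0, f@B4}   OUT={a@B3, b@B4, c@B1, d@B2, e@B5, f@B5}
  B6:   IN={a@B3, b@B4, c@B1, d@B2, e@B5, f@B5}   OUT={a@B3, b@B4, c@B1, d@B2, e@B5, f@B5}
  B7:   IN={a@B3, b@B1, b@B4, c@B1, d@B2, e@B5, f@B2, f@B5}   OUT={a@B7, b@B1, b@B4, c@B7, d@B2, e@B7, f@B2, f@B5}

Merge at B3: IN[B3] = OUT[B2] = {b@B1, c@B1, d@B2, f@B2}
Applying B3's transfer function to that IN value gives OUT[B3] (row B3 above).

Answer: {a@B3, b@B3, c@B1, d@B2, f@B2}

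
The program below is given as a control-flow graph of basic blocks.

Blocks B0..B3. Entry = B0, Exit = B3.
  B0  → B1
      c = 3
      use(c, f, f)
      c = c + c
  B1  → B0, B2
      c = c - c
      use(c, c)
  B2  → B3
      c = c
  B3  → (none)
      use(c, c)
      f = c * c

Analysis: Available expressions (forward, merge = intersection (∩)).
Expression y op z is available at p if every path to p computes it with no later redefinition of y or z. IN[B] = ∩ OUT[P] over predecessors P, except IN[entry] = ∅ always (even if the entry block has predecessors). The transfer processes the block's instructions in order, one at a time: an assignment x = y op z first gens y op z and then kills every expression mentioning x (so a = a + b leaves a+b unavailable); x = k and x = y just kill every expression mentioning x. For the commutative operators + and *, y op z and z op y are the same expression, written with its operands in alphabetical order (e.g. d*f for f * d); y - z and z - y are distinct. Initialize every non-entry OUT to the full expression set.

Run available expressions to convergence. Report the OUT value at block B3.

Per-block solution:
  B0:   IN={}   OUT={}
  B1:   IN={}   OUT={}
  B2:   IN={}   OUT={}
  B3:   IN={}   OUT={c*c}

Merge at B3: IN[B3] = OUT[B2] = {}
Applying B3's transfer function to that IN value gives OUT[B3] (row B3 above).

Answer: {c*c}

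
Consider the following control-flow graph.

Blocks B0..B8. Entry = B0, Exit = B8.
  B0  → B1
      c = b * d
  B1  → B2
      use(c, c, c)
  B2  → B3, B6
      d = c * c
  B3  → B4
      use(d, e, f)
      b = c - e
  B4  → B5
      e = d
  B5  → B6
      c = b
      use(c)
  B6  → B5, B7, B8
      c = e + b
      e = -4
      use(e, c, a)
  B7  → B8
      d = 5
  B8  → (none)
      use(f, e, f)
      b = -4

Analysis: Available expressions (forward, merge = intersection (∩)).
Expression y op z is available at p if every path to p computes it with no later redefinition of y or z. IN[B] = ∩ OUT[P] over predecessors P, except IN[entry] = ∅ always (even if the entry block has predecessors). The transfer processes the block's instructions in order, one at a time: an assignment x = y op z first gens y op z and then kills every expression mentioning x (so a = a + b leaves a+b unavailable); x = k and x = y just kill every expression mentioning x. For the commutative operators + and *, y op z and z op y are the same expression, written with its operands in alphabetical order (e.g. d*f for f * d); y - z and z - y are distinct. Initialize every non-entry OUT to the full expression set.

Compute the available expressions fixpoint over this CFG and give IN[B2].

Per-block solution:
  B0:  IN={}  OUT={b*d}
  B1:  IN={b*d}  OUT={b*d}
  B2:  IN={b*d}  OUT={c*c}
  B3:  IN={c*c}  OUT={c*c, c-e}
  B4:  IN={c*c, c-e}  OUT={c*c}
  B5:  IN={}  OUT={}
  B6:  IN={}  OUT={}
  B7:  IN={}  OUT={}
  B8:  IN={}  OUT={}

Merge at B2: IN[B2] = OUT[B1] = {b*d}

Answer: {b*d}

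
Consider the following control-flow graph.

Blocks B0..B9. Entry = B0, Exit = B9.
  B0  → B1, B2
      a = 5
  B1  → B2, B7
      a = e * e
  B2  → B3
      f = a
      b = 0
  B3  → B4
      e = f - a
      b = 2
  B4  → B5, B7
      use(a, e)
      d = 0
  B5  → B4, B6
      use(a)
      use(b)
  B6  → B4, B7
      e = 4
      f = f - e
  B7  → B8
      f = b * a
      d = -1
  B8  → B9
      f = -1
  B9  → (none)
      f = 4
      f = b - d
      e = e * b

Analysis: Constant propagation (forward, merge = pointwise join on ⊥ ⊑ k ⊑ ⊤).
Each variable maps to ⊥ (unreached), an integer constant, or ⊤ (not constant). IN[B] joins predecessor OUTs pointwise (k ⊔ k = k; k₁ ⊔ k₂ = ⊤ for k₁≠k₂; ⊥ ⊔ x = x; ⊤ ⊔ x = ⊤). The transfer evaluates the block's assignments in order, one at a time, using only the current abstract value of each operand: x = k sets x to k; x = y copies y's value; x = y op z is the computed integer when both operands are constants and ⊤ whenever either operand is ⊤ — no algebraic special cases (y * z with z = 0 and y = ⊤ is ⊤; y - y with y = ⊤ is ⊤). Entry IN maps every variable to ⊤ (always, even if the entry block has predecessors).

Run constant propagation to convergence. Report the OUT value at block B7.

Answer: {a: ⊤, b: ⊤, c: ⊤, d: -1, e: ⊤, f: ⊤}

Derivation:
Converged values:
  B0:  IN=(all ⊤)  OUT={a:5; rest ⊤}
  B1:  IN={a:5; rest ⊤}  OUT=(all ⊤)
  B2:  IN=(all ⊤)  OUT={b:0; rest ⊤}
  B3:  IN={b:0; rest ⊤}  OUT={b:2; rest ⊤}
  B4:  IN={b:2; rest ⊤}  OUT={b:2, d:0; rest ⊤}
  B5:  IN={b:2, d:0; rest ⊤}  OUT={b:2, d:0; rest ⊤}
  B6:  IN={b:2, d:0; rest ⊤}  OUT={b:2, d:0, e:4; rest ⊤}
  B7:  IN=(all ⊤)  OUT={d:-1; rest ⊤}
  B8:  IN={d:-1; rest ⊤}  OUT={d:-1, f:-1; rest ⊤}
  B9:  IN={d:-1, f:-1; rest ⊤}  OUT={d:-1; rest ⊤}

Merge at B7: IN[B7] = OUT[B1] ⊔ OUT[B4] ⊔ OUT[B6] = {a: ⊤, b: ⊤, c: ⊤, d: ⊤, e: ⊤, f: ⊤}
Applying B7's transfer function to that IN value gives OUT[B7] (row B7 above).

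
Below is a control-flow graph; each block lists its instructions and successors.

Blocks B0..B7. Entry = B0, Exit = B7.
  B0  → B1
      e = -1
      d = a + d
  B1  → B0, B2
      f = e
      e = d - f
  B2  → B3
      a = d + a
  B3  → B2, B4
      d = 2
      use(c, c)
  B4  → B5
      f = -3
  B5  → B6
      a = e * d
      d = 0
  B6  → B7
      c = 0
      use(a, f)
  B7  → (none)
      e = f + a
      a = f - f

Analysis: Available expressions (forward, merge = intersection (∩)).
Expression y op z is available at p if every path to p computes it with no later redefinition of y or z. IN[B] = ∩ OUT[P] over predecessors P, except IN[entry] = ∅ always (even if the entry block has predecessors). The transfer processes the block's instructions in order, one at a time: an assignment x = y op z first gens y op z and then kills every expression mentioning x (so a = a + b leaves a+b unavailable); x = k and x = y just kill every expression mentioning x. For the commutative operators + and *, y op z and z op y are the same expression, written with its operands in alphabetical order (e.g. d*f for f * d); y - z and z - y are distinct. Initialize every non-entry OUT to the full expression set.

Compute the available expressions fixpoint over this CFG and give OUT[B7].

Answer: {f-f}

Working:
Per-block solution:
  B0:   IN={}   OUT={}
  B1:   IN={}   OUT={d-f}
  B2:   IN={}   OUT={}
  B3:   IN={}   OUT={}
  B4:   IN={}   OUT={}
  B5:   IN={}   OUT={}
  B6:   IN={}   OUT={}
  B7:   IN={}   OUT={f-f}

Merge at B7: IN[B7] = OUT[B6] = {}
Applying B7's transfer function to that IN value gives OUT[B7] (row B7 above).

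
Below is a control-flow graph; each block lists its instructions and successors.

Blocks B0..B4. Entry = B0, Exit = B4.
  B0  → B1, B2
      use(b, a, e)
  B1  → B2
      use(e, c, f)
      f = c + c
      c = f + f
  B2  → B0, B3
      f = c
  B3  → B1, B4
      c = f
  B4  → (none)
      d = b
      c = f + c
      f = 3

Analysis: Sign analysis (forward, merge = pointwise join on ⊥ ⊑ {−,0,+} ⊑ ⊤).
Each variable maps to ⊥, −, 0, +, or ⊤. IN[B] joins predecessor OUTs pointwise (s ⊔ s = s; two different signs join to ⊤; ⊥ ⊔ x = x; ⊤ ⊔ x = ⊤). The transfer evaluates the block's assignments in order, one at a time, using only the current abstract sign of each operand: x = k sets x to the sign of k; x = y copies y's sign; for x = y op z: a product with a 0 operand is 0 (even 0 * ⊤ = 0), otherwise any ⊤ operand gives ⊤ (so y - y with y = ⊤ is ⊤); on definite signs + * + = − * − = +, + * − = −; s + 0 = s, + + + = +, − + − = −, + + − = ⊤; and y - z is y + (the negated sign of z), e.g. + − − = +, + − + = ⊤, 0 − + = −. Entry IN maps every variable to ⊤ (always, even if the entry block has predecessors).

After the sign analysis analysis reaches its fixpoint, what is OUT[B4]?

Answer: {a: ⊤, b: ⊤, c: ⊤, d: ⊤, e: ⊤, f: +}

Working:
Per-block solution:
  B0:   IN=(all ⊤)   OUT=(all ⊤)
  B1:   IN=(all ⊤)   OUT=(all ⊤)
  B2:   IN=(all ⊤)   OUT=(all ⊤)
  B3:   IN=(all ⊤)   OUT=(all ⊤)
  B4:   IN=(all ⊤)   OUT={f:+; rest ⊤}

Merge at B4: IN[B4] = OUT[B3] = {a: ⊤, b: ⊤, c: ⊤, d: ⊤, e: ⊤, f: ⊤}
Applying B4's transfer function to that IN value gives OUT[B4] (row B4 above).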